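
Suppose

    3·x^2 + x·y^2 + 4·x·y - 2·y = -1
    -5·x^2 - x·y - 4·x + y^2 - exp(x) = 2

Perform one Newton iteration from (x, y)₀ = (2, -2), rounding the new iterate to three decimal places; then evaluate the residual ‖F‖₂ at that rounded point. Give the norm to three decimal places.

At (2, -2): F = (9.000, -29.38906).
Jacobian J = [[6·x + y^2 + 4·y, 2·x·y + 4·x - 2], [-10·x - y - exp(x) - 4, -x + 2·y]].
At the point, J = [[8.000, -2.000], [-29.38906, -6.000]] (det J = -106.77811).
Solving J·Δ = −F gives Δ = (-1.056, 0.275).
Then the next iterate is (x, y)₁ = (0.944, -1.725).
Re-evaluating at (0.944, -1.725): F = (3.41880, -8.19790), so ‖F‖₂ = 8.882.

8.882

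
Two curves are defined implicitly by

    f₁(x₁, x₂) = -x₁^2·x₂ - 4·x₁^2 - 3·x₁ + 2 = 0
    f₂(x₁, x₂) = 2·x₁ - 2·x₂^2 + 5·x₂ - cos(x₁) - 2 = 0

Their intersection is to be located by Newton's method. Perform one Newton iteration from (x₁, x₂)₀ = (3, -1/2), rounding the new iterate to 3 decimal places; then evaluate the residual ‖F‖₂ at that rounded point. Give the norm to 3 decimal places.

At (3, -1/2): F = (-38.500, 1.98999).
Jacobian J = [[-2·x₁·x₂ - 8·x₁ - 3, -x₁^2], [sin(x₁) + 2, -4·x₂ + 5]].
At the point, J = [[-24.000, -9.000], [2.14112, 7.000]] (det J = -148.72992).
Solving J·Δ = −F gives Δ = (-1.692, 0.233).
Then the next iterate is (x₁, x₂)₁ = (1.308, -0.267).
Re-evaluating at (1.308, -0.267): F = (-8.31066, -1.12136), so ‖F‖₂ = 8.386.

8.386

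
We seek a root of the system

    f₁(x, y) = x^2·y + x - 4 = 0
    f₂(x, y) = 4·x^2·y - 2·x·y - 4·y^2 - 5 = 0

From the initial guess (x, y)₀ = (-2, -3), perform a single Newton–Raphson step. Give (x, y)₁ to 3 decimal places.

At (-2, -3): F = (-18.000, -101.000).
Jacobian J = [[2·x·y + 1, x^2], [8·x·y - 2·y, 4·x^2 - 2·x - 8·y]].
At the point, J = [[13.000, 4.000], [54.000, 44.000]] (det J = 356.000).
Solving J·Δ = −F gives Δ = (1.090, 0.958).
Then the next iterate is (x, y)₁ = (-0.910, -2.042).

(-0.910, -2.042)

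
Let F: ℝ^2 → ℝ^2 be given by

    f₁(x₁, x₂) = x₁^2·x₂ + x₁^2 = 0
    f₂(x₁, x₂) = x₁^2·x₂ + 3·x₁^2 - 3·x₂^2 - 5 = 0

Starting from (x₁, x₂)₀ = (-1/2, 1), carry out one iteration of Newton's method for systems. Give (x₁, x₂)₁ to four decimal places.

(-0.4100, -0.2800)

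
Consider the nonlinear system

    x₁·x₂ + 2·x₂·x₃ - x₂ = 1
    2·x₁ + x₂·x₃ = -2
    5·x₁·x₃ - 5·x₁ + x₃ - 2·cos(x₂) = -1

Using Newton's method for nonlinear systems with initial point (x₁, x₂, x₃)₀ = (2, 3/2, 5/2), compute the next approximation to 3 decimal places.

(-3.020, 0.450, 4.444)

At (2, 3/2, 5/2): F = (8.000, 9.750, 18.35853).
Jacobian J = [[x₂, x₁ + 2·x₃ - 1, 2·x₂], [2, x₃, x₂], [5·x₃ - 5, 2·sin(x₂), 5·x₁ + 1]].
At the point, J = [[1.500, 6.000, 3.000], [2.000, 2.500, 1.500], [7.500, 1.99499, 11.000]] (det J = -72.01879).
Solving J·Δ = −F gives Δ = (-5.020, -1.050, 1.944).
Then the next iterate is (x₁, x₂, x₃)₁ = (-3.020, 0.450, 4.444).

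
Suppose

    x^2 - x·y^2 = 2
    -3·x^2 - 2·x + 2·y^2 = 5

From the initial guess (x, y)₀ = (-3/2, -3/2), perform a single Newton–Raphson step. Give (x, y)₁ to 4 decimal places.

(-0.8512, -1.4514)

At (-3/2, -3/2): F = (3.6250, -4.2500).
Jacobian J = [[2·x - y^2, -2·x·y], [-6·x - 2, 4·y]].
At the point, J = [[-5.2500, -4.5000], [7.0000, -6.0000]] (det J = 63.0000).
Solving J·Δ = −F gives Δ = (0.6488, 0.0486).
Then the next iterate is (x, y)₁ = (-0.8512, -1.4514).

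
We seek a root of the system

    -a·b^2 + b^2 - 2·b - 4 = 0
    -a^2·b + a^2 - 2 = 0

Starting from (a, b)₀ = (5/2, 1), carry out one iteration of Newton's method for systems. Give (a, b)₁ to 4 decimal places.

(-3.4000, 0.6800)

At (5/2, 1): F = (-7.5000, -2.0000).
Jacobian J = [[-b^2, -2·a·b + 2·b - 2], [-2·a·b + 2·a, -a^2]].
At the point, J = [[-1.0000, -5.0000], [0.0000, -6.2500]] (det J = 6.2500).
Solving J·Δ = −F gives Δ = (-5.9000, -0.3200).
Then the next iterate is (a, b)₁ = (-3.4000, 0.6800).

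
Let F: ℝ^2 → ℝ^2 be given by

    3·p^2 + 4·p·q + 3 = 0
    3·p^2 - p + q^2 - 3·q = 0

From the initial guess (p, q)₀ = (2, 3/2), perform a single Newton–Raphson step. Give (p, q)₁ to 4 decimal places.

At (2, 3/2): F = (27.0000, 7.7500).
Jacobian J = [[6·p + 4·q, 4·p], [6·p - 1, 2·q - 3]].
At the point, J = [[18.0000, 8.0000], [11.0000, 0.0000]] (det J = -88.0000).
Solving J·Δ = −F gives Δ = (-0.7045, -1.7898).
Then the next iterate is (p, q)₁ = (1.2955, -0.2898).

(1.2955, -0.2898)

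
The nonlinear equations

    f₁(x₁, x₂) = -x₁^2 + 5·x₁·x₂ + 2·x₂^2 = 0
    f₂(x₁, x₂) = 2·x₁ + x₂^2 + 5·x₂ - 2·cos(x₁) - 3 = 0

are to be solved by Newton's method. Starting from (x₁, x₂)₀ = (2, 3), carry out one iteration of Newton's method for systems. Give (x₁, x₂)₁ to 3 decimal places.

At (2, 3): F = (44.000, 25.83229).
Jacobian J = [[-2·x₁ + 5·x₂, 5·x₁ + 4·x₂], [2·sin(x₁) + 2, 2·x₂ + 5]].
At the point, J = [[11.000, 22.000], [3.81859, 11.000]] (det J = 36.99091).
Solving J·Δ = −F gives Δ = (2.279, -3.140).
Then the next iterate is (x₁, x₂)₁ = (4.279, -0.140).

(4.279, -0.140)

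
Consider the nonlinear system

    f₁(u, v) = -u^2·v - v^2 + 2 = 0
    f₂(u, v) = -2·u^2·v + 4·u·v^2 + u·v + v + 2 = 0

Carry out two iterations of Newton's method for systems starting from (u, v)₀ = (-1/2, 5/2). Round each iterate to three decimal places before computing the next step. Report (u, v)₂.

(-0.377, 1.371)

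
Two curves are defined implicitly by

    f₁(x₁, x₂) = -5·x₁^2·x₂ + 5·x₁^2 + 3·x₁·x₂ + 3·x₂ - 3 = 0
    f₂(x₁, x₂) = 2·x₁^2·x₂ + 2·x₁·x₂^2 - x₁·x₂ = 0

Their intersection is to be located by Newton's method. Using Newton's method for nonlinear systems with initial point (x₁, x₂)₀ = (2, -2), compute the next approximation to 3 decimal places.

(1.429, -1.257)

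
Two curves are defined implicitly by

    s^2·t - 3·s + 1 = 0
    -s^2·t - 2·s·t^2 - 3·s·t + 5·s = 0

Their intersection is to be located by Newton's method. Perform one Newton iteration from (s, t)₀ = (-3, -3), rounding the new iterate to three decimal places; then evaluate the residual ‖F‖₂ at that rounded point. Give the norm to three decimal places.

At (-3, -3): F = (-17.000, 39.000).
Jacobian J = [[2·s·t - 3, s^2], [-2·s·t - 2·t^2 - 3·t + 5, -s^2 - 4·s·t - 3·s]].
At the point, J = [[15.000, 9.000], [-22.000, -36.000]] (det J = -342.000).
Solving J·Δ = −F gives Δ = (0.763, 0.617).
Then the next iterate is (s, t)₁ = (-2.237, -2.383).
Re-evaluating at (-2.237, -2.383): F = (-4.21393, 10.15408), so ‖F‖₂ = 10.994.

10.994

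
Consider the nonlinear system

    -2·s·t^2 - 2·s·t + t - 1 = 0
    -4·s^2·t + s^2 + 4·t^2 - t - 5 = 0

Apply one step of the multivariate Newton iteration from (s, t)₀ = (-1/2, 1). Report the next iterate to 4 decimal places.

At (-1/2, 1): F = (2.0000, -2.7500).
Jacobian J = [[-2·t^2 - 2·t, -4·s·t - 2·s + 1], [-8·s·t + 2·s, -4·s^2 + 8·t - 1]].
At the point, J = [[-4.0000, 4.0000], [3.0000, 6.0000]] (det J = -36.0000).
Solving J·Δ = −F gives Δ = (0.6389, 0.1389).
Then the next iterate is (s, t)₁ = (0.1389, 1.1389).

(0.1389, 1.1389)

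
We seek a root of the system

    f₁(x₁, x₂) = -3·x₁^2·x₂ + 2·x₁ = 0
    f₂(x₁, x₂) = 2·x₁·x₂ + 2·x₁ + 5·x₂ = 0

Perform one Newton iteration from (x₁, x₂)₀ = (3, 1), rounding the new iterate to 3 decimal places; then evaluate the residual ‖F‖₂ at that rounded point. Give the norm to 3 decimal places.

227.174

At (3, 1): F = (-21.000, 17.000).
Jacobian J = [[-6·x₁·x₂ + 2, -3·x₁^2], [2·x₂ + 2, 2·x₁ + 5]].
At the point, J = [[-16.000, -27.000], [4.000, 11.000]] (det J = -68.000).
Solving J·Δ = −F gives Δ = (3.353, -2.765).
Then the next iterate is (x₁, x₂)₁ = (6.353, -1.765).
Re-evaluating at (6.353, -1.765): F = (226.41542, -18.54509), so ‖F‖₂ = 227.174.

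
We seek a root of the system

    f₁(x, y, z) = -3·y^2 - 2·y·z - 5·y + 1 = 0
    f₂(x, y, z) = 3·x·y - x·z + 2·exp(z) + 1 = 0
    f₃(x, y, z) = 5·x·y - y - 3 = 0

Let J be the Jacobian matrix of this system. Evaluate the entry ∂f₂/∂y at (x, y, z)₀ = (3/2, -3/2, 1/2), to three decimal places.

4.500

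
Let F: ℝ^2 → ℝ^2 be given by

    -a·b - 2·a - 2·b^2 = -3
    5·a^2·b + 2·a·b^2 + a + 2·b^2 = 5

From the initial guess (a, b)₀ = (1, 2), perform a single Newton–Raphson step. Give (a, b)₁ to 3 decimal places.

At (1, 2): F = (-9.000, 22.000).
Jacobian J = [[-b - 2, -a - 4·b], [10·a·b + 2·b^2 + 1, 5·a^2 + 4·a·b + 4·b]].
At the point, J = [[-4.000, -9.000], [29.000, 21.000]] (det J = 177.000).
Solving J·Δ = −F gives Δ = (-0.051, -0.977).
Then the next iterate is (a, b)₁ = (0.949, 1.023).

(0.949, 1.023)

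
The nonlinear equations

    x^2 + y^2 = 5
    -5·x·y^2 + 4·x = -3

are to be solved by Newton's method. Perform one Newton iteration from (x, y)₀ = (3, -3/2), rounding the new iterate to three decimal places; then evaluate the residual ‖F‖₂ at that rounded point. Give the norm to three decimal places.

4.528

At (3, -3/2): F = (6.250, -18.750).
Jacobian J = [[2·x, 2·y], [-5·y^2 + 4, -10·x·y]].
At the point, J = [[6.000, -3.000], [-7.250, 45.000]] (det J = 248.250).
Solving J·Δ = −F gives Δ = (-0.906, 0.271).
Then the next iterate is (x, y)₁ = (2.094, -1.229).
Re-evaluating at (2.094, -1.229): F = (0.89528, -4.43832), so ‖F‖₂ = 4.528.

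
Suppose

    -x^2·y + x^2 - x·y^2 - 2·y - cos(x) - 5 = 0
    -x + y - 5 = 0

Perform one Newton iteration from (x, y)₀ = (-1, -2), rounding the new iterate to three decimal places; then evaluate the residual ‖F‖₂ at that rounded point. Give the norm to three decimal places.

5.139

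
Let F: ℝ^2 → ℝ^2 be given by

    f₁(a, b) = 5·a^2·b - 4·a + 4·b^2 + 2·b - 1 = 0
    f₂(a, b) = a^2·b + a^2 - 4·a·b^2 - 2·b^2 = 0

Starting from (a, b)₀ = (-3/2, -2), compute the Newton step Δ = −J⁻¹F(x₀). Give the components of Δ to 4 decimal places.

(0.2885, 0.7273)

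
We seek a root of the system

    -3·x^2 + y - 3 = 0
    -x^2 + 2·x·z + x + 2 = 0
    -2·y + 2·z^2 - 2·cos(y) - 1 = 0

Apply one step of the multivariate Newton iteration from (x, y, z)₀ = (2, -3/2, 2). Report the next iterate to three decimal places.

At (2, -3/2, 2): F = (-16.500, 8.000, 9.85853).
Jacobian J = [[-6·x, 1, 0], [-2·x + 2·z + 1, 0, 2·x], [0, 2·sin(y) - 2, 4·z]].
At the point, J = [[-12.000, 1.000, 0.000], [1.000, 0.000, 4.000], [0.000, -3.99499, 8.000]] (det J = -199.75952).
Solving J·Δ = −F gives Δ = (-1.443, -0.815, -1.639).
Then the next iterate is (x, y, z)₁ = (0.557, -2.315, 0.361).

(0.557, -2.315, 0.361)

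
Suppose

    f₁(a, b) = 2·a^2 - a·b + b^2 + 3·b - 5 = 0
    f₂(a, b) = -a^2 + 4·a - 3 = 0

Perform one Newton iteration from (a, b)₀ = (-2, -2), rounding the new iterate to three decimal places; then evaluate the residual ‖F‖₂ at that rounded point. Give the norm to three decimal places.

183.409

At (-2, -2): F = (-3.000, -15.000).
Jacobian J = [[4·a - b, -a + 2·b + 3], [-2·a + 4, 0]].
At the point, J = [[-6.000, 1.000], [8.000, 0.000]] (det J = -8.000).
Solving J·Δ = −F gives Δ = (1.875, 14.250).
Then the next iterate is (a, b)₁ = (-0.125, 12.250).
Re-evaluating at (-0.125, 12.250): F = (183.375, -3.51562), so ‖F‖₂ = 183.409.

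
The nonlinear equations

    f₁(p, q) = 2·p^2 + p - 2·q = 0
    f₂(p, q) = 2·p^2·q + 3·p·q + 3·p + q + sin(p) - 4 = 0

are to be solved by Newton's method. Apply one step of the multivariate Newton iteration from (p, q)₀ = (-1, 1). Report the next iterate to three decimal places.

(2.087, -4.130)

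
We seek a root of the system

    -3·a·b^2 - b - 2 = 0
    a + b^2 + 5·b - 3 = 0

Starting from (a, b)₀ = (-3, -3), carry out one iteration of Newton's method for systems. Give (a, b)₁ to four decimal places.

(6.0488, -5.9512)

At (-3, -3): F = (82.0000, -12.0000).
Jacobian J = [[-3·b^2, -6·a·b - 1], [1, 2·b + 5]].
At the point, J = [[-27.0000, -55.0000], [1.0000, -1.0000]] (det J = 82.0000).
Solving J·Δ = −F gives Δ = (9.0488, -2.9512).
Then the next iterate is (a, b)₁ = (6.0488, -5.9512).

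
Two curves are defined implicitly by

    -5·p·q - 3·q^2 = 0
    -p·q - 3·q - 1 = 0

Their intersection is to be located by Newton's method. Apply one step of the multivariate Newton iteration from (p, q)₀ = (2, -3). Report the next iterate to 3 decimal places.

(0.717, -0.970)

At (2, -3): F = (3.000, 14.000).
Jacobian J = [[-5·q, -5·p - 6·q], [-q, -p - 3]].
At the point, J = [[15.000, 8.000], [3.000, -5.000]] (det J = -99.000).
Solving J·Δ = −F gives Δ = (-1.283, 2.030).
Then the next iterate is (p, q)₁ = (0.717, -0.970).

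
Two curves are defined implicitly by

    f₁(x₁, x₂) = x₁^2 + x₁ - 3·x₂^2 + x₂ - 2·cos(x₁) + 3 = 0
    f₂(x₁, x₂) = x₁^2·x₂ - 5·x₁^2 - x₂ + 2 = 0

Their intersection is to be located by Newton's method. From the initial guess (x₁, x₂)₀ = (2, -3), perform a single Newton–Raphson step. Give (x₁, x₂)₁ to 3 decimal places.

At (2, -3): F = (-20.16771, -27.000).
Jacobian J = [[2·x₁ + 2·sin(x₁) + 1, -6·x₂ + 1], [2·x₁·x₂ - 10·x₁, x₁^2 - 1]].
At the point, J = [[6.81859, 19.000], [-32.000, 3.000]] (det J = 628.45578).
Solving J·Δ = −F gives Δ = (-0.720, 1.320).
Then the next iterate is (x₁, x₂)₁ = (1.280, -1.680).

(1.280, -1.680)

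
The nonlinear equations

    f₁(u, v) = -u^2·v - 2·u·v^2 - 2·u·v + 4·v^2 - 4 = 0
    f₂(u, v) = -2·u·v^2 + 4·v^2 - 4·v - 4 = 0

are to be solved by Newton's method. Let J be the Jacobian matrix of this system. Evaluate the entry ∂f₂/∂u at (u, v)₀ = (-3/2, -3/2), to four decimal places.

∂f₂/∂u = -2·v^2.
At (-3/2, -3/2) this is -4.5000.

-4.5000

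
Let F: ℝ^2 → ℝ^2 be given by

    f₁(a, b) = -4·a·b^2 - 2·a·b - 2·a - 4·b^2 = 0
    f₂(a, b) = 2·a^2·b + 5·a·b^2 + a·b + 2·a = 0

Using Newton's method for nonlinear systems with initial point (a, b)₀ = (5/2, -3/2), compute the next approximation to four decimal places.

At (5/2, -3/2): F = (-29.0000, 10.6250).
Jacobian J = [[-4·b^2 - 2·b - 2, -8·a·b - 2·a - 8·b], [4·a·b + 5·b^2 + b + 2, 2·a^2 + 10·a·b + a]].
At the point, J = [[-8.0000, 37.0000], [-3.2500, -22.5000]] (det J = 300.2500).
Solving J·Δ = −F gives Δ = (-0.8639, 0.5970).
Then the next iterate is (a, b)₁ = (1.6361, -0.9030).

(1.6361, -0.9030)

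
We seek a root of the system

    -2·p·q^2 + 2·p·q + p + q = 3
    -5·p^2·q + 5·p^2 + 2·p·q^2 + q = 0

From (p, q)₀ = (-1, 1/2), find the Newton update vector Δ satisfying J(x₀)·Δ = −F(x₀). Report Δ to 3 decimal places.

(4.778, -3.167)

At (-1, 1/2): F = (-4.000, 2.500).
Jacobian J = [[-2·q^2 + 2·q + 1, -4·p·q + 2·p + 1], [-10·p·q + 10·p + 2·q^2, -5·p^2 + 4·p·q + 1]].
At the point, J = [[1.500, 1.000], [-4.500, -6.000]] (det J = -4.500).
Solving J·Δ = −F gives Δ = (4.778, -3.167).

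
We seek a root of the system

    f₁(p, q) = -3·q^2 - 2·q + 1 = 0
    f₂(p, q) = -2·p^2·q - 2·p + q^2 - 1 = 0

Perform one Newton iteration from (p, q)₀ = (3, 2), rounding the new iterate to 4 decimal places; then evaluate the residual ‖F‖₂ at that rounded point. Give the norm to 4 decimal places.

At (3, 2): F = (-15.0000, -39.0000).
Jacobian J = [[0, -6·q - 2], [-4·p·q - 2, -2·p^2 + 2·q]].
At the point, J = [[0.0000, -14.0000], [-26.0000, -14.0000]] (det J = -364.0000).
Solving J·Δ = −F gives Δ = (-0.9231, -1.0714).
Then the next iterate is (p, q)₁ = (2.0769, 0.9286).
Re-evaluating at (2.0769, 0.9286): F = (-3.444094, -12.302560), so ‖F‖₂ = 12.7756.

12.7756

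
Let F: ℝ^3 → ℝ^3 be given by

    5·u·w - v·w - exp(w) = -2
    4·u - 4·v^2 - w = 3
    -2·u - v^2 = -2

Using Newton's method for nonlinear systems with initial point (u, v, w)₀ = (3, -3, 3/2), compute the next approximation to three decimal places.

(0.997, -1.501, 0.964)

At (3, -3, 3/2): F = (24.51831, -28.500, -13.000).
Jacobian J = [[5·w, -w, 5·u - v - exp(w)], [4, -8·v, -1], [-2, -2·v, 0]].
At the point, J = [[7.500, -1.500, 13.51831], [4.000, 24.000, -1.000], [-2.000, 6.000, 0.000]] (det J = 1015.31839).
Solving J·Δ = −F gives Δ = (-2.003, 1.499, -0.536).
Then the next iterate is (u, v, w)₁ = (0.997, -1.501, 0.964).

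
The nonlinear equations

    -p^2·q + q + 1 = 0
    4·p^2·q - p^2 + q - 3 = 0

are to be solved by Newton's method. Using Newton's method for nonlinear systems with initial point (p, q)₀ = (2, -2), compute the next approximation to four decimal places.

At (2, -2): F = (7.0000, -41.0000).
Jacobian J = [[-2·p·q, -p^2 + 1], [8·p·q - 2·p, 4·p^2 + 1]].
At the point, J = [[8.0000, -3.0000], [-36.0000, 17.0000]] (det J = 28.0000).
Solving J·Δ = −F gives Δ = (0.1429, 2.7143).
Then the next iterate is (p, q)₁ = (2.1429, 0.7143).

(2.1429, 0.7143)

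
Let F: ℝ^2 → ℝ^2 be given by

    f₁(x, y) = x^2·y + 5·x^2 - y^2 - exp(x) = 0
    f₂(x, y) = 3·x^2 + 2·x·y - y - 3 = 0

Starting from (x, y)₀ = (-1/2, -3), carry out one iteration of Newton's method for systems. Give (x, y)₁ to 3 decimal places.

At (-1/2, -3): F = (-9.10653, 3.750).
Jacobian J = [[2·x·y + 10·x - exp(x), x^2 - 2·y], [6·x + 2·y, 2·x - 1]].
At the point, J = [[-2.60653, 6.250], [-9.000, -2.000]] (det J = 61.46306).
Solving J·Δ = −F gives Δ = (0.085, 1.492).
Then the next iterate is (x, y)₁ = (-0.415, -1.508).

(-0.415, -1.508)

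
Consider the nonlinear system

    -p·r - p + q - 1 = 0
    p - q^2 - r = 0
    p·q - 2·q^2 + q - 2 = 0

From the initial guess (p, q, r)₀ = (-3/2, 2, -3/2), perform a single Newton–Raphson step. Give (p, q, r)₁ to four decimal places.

(-2.3750, 0.5000, -0.3750)

At (-3/2, 2, -3/2): F = (0.2500, -4.0000, -11.0000).
Jacobian J = [[-r - 1, 1, -p], [1, -2·q, -1], [q, p - 4·q + 1, 0]].
At the point, J = [[0.5000, 1.0000, 1.5000], [1.0000, -4.0000, -1.0000], [2.0000, -8.5000, 0.0000]] (det J = -7.0000).
Solving J·Δ = −F gives Δ = (-0.8750, -1.5000, 1.1250).
Then the next iterate is (p, q, r)₁ = (-2.3750, 0.5000, -0.3750).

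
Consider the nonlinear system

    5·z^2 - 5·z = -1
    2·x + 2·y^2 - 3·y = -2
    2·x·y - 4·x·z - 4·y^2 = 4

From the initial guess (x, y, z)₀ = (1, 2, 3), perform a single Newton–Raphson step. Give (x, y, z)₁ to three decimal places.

(-1.600, 1.840, 1.760)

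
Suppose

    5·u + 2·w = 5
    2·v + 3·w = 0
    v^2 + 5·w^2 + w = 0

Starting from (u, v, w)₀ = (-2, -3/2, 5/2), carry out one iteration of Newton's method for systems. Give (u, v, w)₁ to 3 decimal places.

(0.561, -1.648, 1.098)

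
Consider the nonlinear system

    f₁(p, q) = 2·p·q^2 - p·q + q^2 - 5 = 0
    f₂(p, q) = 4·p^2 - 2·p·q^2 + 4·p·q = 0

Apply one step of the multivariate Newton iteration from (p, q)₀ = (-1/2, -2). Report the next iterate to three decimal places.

(0.130, -2.600)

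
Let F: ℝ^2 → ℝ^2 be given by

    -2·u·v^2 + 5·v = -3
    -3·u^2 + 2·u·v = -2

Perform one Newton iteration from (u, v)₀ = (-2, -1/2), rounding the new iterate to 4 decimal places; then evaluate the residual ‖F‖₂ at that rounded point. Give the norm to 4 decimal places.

6.2885

At (-2, -1/2): F = (1.5000, -8.0000).
Jacobian J = [[-2·v^2, -4·u·v + 5], [-6·u + 2·v, 2·u]].
At the point, J = [[-0.5000, 1.0000], [11.0000, -4.0000]] (det J = -9.0000).
Solving J·Δ = −F gives Δ = (0.2222, -1.3889).
Then the next iterate is (u, v)₁ = (-1.7778, -1.8889).
Re-evaluating at (-1.7778, -1.8889): F = (6.241679, -0.765546), so ‖F‖₂ = 6.2885.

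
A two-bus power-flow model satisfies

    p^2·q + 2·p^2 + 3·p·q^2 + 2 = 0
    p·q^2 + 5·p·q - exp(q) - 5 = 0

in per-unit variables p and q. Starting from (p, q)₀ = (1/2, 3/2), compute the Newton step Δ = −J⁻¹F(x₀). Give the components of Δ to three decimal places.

At (1/2, 3/2): F = (6.250, -4.60669).
Jacobian J = [[2·p·q + 4·p + 3·q^2, p^2 + 6·p·q], [q^2 + 5·q, 2·p·q + 5·p - exp(q)]].
At the point, J = [[10.250, 4.750], [9.750, -0.48169]] (det J = -51.24981).
Solving J·Δ = −F gives Δ = (0.368, -2.110).

(0.368, -2.110)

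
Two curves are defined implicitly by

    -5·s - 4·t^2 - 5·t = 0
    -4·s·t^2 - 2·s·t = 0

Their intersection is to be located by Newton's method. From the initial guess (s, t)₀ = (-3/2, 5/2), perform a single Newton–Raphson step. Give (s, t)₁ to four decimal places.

(-1.3525, 1.2705)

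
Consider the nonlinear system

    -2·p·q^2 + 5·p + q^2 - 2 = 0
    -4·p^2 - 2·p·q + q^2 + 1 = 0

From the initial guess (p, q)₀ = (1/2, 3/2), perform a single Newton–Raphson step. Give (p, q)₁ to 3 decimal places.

(-0.500, -2.375)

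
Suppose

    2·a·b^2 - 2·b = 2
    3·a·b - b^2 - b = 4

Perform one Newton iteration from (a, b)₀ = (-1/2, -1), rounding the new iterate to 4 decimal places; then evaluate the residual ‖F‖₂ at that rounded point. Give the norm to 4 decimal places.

At (-1/2, -1): F = (-1.0000, -2.5000).
Jacobian J = [[2·b^2, 4·a·b - 2], [3·b, 3·a - 2·b - 1]].
At the point, J = [[2.0000, 0.0000], [-3.0000, -0.5000]] (det J = -1.0000).
Solving J·Δ = −F gives Δ = (0.5000, -8.0000).
Then the next iterate is (a, b)₁ = (0.0000, -9.0000).
Re-evaluating at (0.0000, -9.0000): F = (16.0000, -76.0000), so ‖F‖₂ = 77.6660.

77.6660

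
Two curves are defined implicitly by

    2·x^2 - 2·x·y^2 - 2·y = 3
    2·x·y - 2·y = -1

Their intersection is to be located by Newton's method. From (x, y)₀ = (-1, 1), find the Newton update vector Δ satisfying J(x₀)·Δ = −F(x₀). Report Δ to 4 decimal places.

(-0.5000, -1.0000)

At (-1, 1): F = (-1.0000, -3.0000).
Jacobian J = [[4·x - 2·y^2, -4·x·y - 2], [2·y, 2·x - 2]].
At the point, J = [[-6.0000, 2.0000], [2.0000, -4.0000]] (det J = 20.0000).
Solving J·Δ = −F gives Δ = (-0.5000, -1.0000).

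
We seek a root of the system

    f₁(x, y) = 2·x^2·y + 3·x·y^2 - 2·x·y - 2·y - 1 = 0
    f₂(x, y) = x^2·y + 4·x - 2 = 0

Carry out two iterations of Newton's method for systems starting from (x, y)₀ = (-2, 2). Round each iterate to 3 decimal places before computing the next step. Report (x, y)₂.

At (-2, 2): F = (-5.000, -2.000).
Jacobian J = [[4·x·y + 3·y^2 - 2·y, 2·x^2 + 6·x·y - 2·x - 2], [2·x·y + 4, x^2]].
At the point, J = [[-8.000, -14.000], [-4.000, 4.000]] (det J = -88.000).
Solving J·Δ = −F gives Δ = (-0.545, -0.045).
Then the next iterate is (x, y)₁ = (-2.545, 1.955).
Round to (-2.545, 1.955) and repeat: F = (1.18496, 0.48258), J = [[-12.34582, -13.80880], [-5.95095, 6.47702]].
Δ = (0.088, 0.007), so (x, y)₂ = (-2.457, 1.962).

(-2.457, 1.962)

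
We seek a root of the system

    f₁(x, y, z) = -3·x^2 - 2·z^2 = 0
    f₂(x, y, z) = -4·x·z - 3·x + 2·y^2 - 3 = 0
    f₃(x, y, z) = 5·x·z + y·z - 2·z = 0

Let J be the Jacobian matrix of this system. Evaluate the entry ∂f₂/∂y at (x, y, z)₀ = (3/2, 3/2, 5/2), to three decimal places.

6.000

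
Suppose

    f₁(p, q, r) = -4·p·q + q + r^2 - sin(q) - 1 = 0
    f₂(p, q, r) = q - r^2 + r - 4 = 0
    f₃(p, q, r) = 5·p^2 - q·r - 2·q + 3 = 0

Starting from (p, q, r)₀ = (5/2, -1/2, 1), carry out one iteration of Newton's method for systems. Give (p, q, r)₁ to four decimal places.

At (5/2, -1/2, 1): F = (4.979426, -4.5000, 35.7500).
Jacobian J = [[-4·q, -4·p - cos(q) + 1, 2·r], [0, 1, -2·r + 1], [10·p, -r - 2, -q]].
At the point, J = [[2.0000, -9.877583, 2.0000], [0.0000, 1.0000, -1.0000], [25.0000, -3.0000, 0.5000]] (det J = 191.939564).
Solving J·Δ = −F gives Δ = (-1.4273, -0.8727, -5.3727).
Then the next iterate is (p, q, r)₁ = (1.0727, -1.3727, -4.3727).

(1.0727, -1.3727, -4.3727)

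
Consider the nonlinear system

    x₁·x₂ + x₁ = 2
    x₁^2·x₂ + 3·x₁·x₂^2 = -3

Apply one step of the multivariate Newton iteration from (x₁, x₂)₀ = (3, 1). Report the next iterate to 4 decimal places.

(1.3333, 0.7778)

At (3, 1): F = (4.0000, 21.0000).
Jacobian J = [[x₂ + 1, x₁], [2·x₁·x₂ + 3·x₂^2, x₁^2 + 6·x₁·x₂]].
At the point, J = [[2.0000, 3.0000], [9.0000, 27.0000]] (det J = 27.0000).
Solving J·Δ = −F gives Δ = (-1.6667, -0.2222).
Then the next iterate is (x₁, x₂)₁ = (1.3333, 0.7778).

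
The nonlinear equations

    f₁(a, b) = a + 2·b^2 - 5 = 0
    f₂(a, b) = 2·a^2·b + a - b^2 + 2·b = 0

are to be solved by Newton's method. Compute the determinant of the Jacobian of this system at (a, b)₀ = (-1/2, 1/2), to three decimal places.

J = [[1, 4·b], [4·a·b + 1, 2·a^2 - 2·b + 2]].
At the point, J = [[1.000, 2.000], [0.000, 1.500]].
det J = 1.500.

1.500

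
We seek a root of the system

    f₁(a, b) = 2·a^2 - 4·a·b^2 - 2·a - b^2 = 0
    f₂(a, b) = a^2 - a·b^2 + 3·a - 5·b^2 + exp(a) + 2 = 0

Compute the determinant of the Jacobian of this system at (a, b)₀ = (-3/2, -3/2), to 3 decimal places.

J = [[4·a - 4·b^2 - 2, -8·a·b - 2·b], [2·a - b^2 + exp(a) + 3, -2·a·b - 10·b]].
At the point, J = [[-17.000, -15.000], [-2.02687, 10.500]].
det J = -208.903.

-208.903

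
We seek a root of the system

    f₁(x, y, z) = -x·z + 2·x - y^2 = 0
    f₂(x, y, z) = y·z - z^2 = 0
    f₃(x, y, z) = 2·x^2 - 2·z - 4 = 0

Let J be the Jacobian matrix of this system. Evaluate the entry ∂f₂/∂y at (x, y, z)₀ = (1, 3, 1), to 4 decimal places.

∂f₂/∂y = z.
At (1, 3, 1) this is 1.0000.

1.0000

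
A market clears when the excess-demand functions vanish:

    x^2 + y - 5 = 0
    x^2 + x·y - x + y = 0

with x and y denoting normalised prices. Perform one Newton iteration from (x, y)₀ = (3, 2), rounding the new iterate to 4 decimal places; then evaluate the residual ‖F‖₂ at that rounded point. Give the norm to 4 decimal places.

1.8324

At (3, 2): F = (6.0000, 14.0000).
Jacobian J = [[2·x, 1], [2·x + y - 1, x + 1]].
At the point, J = [[6.0000, 1.0000], [7.0000, 4.0000]] (det J = 17.0000).
Solving J·Δ = −F gives Δ = (-0.5882, -2.4706).
Then the next iterate is (x, y)₁ = (2.4118, -0.4706).
Re-evaluating at (2.4118, -0.4706): F = (0.346179, 1.799386), so ‖F‖₂ = 1.8324.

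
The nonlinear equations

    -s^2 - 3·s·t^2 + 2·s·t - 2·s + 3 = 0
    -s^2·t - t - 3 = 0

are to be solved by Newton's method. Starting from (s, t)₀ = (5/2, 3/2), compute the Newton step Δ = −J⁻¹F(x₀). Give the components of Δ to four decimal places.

(-2.1577, 0.3183)

At (5/2, 3/2): F = (-17.6250, -13.8750).
Jacobian J = [[-2·s - 3·t^2 + 2·t - 2, -6·s·t + 2·s], [-2·s·t, -s^2 - 1]].
At the point, J = [[-10.7500, -17.5000], [-7.5000, -7.2500]] (det J = -53.3125).
Solving J·Δ = −F gives Δ = (-2.1577, 0.3183).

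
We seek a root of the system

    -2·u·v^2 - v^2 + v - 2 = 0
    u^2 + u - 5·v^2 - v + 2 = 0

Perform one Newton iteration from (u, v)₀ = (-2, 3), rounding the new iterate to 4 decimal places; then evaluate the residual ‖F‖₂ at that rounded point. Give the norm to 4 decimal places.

At (-2, 3): F = (28.0000, -44.0000).
Jacobian J = [[-2·v^2, -4·u·v - 2·v + 1], [2·u + 1, -10·v - 1]].
At the point, J = [[-18.0000, 19.0000], [-3.0000, -31.0000]] (det J = 615.0000).
Solving J·Δ = −F gives Δ = (0.0520, -1.4244).
Then the next iterate is (u, v)₁ = (-1.9480, 1.5756).
Re-evaluating at (-1.9480, 1.5756): F = (6.764964, -10.141473), so ‖F‖₂ = 12.1907.

12.1907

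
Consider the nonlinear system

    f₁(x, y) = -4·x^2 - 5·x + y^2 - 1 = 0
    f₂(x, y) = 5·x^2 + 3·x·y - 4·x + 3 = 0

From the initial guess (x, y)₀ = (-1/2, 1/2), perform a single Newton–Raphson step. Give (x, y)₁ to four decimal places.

(0.2361, 0.4861)

At (-1/2, 1/2): F = (0.7500, 5.5000).
Jacobian J = [[-8·x - 5, 2·y], [10·x + 3·y - 4, 3·x]].
At the point, J = [[-1.0000, 1.0000], [-7.5000, -1.5000]] (det J = 9.0000).
Solving J·Δ = −F gives Δ = (0.7361, -0.0139).
Then the next iterate is (x, y)₁ = (0.2361, 0.4861).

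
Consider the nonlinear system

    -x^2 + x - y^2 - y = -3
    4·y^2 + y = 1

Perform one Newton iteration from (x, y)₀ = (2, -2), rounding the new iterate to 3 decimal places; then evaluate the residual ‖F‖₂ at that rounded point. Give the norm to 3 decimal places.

3.175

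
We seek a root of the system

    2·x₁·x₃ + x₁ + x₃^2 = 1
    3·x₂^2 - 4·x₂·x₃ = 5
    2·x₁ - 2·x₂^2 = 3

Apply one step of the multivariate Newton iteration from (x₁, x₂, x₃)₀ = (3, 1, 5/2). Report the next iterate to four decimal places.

At (3, 1, 5/2): F = (23.2500, -12.0000, 1.0000).
Jacobian J = [[2·x₃ + 1, 0, 2·x₁ + 2·x₃], [0, 6·x₂ - 4·x₃, -4·x₂], [2, -4·x₂, 0]].
At the point, J = [[6.0000, 0.0000, 11.0000], [0.0000, -4.0000, -4.0000], [2.0000, -4.0000, 0.0000]] (det J = -8.0000).
Solving J·Δ = −F gives Δ = (25.0000, 12.7500, -15.7500).
Then the next iterate is (x₁, x₂, x₃)₁ = (28.0000, 13.7500, -13.2500).

(28.0000, 13.7500, -13.2500)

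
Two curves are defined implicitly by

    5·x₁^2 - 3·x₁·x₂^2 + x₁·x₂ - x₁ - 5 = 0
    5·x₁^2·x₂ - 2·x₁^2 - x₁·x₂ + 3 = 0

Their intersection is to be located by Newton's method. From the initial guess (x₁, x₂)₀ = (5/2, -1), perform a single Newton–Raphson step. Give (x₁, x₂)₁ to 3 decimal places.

(1.590, -0.746)

At (5/2, -1): F = (13.750, -38.250).
Jacobian J = [[10·x₁ - 3·x₂^2 + x₂ - 1, -6·x₁·x₂ + x₁], [10·x₁·x₂ - 4·x₁ - x₂, 5·x₁^2 - x₁]].
At the point, J = [[20.000, 17.500], [-34.000, 28.750]] (det J = 1170.000).
Solving J·Δ = −F gives Δ = (-0.910, 0.254).
Then the next iterate is (x₁, x₂)₁ = (1.590, -0.746).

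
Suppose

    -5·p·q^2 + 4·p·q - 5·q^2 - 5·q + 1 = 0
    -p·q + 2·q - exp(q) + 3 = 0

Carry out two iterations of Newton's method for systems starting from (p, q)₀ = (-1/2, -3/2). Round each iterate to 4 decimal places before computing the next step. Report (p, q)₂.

(-0.0758, -1.3154)

At (-1/2, -3/2): F = (5.8750, -0.973130).
Jacobian J = [[-5·q^2 + 4·q, -10·p·q + 4·p - 10·q - 5], [-q, -p - exp(q) + 2]].
At the point, J = [[-17.2500, 0.5000], [1.5000, 2.276870]] (det J = -40.026005).
Solving J·Δ = −F gives Δ = (0.3464, 0.1992).
Then the next iterate is (p, q)₁ = (-0.1536, -1.3008).
Round to (-0.1536, -1.3008) and repeat: F = (1.142326, -0.073717), J = [[-13.663603, 5.395571], [1.3008, 1.881286]].
Δ = (0.0778, -0.0146), so (p, q)₂ = (-0.0758, -1.3154).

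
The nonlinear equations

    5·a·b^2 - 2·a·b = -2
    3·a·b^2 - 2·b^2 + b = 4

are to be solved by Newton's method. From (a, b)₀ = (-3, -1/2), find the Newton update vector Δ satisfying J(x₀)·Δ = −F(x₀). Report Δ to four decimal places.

At (-3, -1/2): F = (-4.7500, -7.2500).
Jacobian J = [[5·b^2 - 2·b, 10·a·b - 2·a], [3·b^2, 6·a·b - 4·b + 1]].
At the point, J = [[2.2500, 21.0000], [0.7500, 12.0000]] (det J = 11.2500).
Solving J·Δ = −F gives Δ = (-8.4667, 1.1333).

(-8.4667, 1.1333)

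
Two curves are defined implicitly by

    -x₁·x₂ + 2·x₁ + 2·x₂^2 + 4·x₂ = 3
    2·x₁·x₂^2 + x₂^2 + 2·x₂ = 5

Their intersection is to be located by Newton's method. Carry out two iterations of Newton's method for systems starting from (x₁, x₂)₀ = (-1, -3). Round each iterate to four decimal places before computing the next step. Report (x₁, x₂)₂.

(0.2950, -2.3684)

At (-1, -3): F = (-2.0000, -20.0000).
Jacobian J = [[-x₂ + 2, -x₁ + 4·x₂ + 4], [2·x₂^2, 4·x₁·x₂ + 2·x₂ + 2]].
At the point, J = [[5.0000, -7.0000], [18.0000, 8.0000]] (det J = 166.0000).
Solving J·Δ = −F gives Δ = (0.9398, 0.3855).
Then the next iterate is (x₁, x₂)₁ = (-0.0602, -2.6145).
Round to (-0.0602, -2.6145) and repeat: F = (-0.064572, -4.216397), J = [[4.6145, -6.3978], [13.671221, -2.599428]].
Δ = (0.3552, 0.2461), so (x₁, x₂)₂ = (0.2950, -2.3684).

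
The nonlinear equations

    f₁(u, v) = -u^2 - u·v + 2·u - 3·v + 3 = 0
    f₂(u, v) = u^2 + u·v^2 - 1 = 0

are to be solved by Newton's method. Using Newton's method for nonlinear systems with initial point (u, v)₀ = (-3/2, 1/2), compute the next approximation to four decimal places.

At (-3/2, 1/2): F = (-3.0000, 0.8750).
Jacobian J = [[-2·u - v + 2, -u - 3], [2·u + v^2, 2·u·v]].
At the point, J = [[4.5000, -1.5000], [-2.7500, -1.5000]] (det J = -10.8750).
Solving J·Δ = −F gives Δ = (0.5345, -0.3966).
Then the next iterate is (u, v)₁ = (-0.9655, 0.1034).

(-0.9655, 0.1034)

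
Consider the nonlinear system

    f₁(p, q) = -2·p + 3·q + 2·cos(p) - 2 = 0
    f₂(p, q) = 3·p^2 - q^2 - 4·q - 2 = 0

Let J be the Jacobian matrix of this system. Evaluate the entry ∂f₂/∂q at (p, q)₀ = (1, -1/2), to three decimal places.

-3.000

∂f₂/∂q = -2·q - 4.
At (1, -1/2) this is -3.000.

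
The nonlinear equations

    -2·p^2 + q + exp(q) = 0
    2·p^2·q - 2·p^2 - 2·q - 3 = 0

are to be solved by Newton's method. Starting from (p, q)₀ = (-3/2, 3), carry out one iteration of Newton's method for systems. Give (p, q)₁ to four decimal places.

At (-3/2, 3): F = (18.585537, 0.0000).
Jacobian J = [[-4·p, exp(q) + 1], [4·p·q - 4·p, 2·p^2 - 2]].
At the point, J = [[6.0000, 21.085537], [-12.0000, 2.5000]] (det J = 268.026443).
Solving J·Δ = −F gives Δ = (-0.1734, -0.8321).
Then the next iterate is (p, q)₁ = (-1.6734, 2.1679).

(-1.6734, 2.1679)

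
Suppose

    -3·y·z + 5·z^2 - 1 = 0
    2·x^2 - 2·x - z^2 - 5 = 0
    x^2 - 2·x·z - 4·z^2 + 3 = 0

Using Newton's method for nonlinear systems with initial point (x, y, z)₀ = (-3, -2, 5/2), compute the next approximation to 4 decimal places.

At (-3, -2, 5/2): F = (45.2500, 12.7500, 2.0000).
Jacobian J = [[0, -3·z, -3·y + 10·z], [4·x - 2, 0, -2·z], [2·x - 2·z, 0, -2·x - 8·z]].
At the point, J = [[0.0000, -7.5000, 31.0000], [-14.0000, 0.0000, -5.0000], [-11.0000, 0.0000, -14.0000]] (det J = 1057.5000).
Solving J·Δ = −F gives Δ = (1.1950, 2.7428, -0.7961).
Then the next iterate is (x, y, z)₁ = (-1.8050, 0.7428, 1.7039).

(-1.8050, 0.7428, 1.7039)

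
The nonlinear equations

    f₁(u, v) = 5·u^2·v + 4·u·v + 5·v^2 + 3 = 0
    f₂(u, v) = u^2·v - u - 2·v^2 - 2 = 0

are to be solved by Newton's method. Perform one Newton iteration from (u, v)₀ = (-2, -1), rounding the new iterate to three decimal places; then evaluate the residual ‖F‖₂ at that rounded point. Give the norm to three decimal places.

1.501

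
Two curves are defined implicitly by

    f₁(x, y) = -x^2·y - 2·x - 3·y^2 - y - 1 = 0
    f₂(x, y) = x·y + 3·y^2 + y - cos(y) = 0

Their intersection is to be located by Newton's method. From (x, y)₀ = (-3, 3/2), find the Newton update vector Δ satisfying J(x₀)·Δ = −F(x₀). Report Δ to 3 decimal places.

(0.758, -0.602)

At (-3, 3/2): F = (-16.750, 3.67926).
Jacobian J = [[-2·x·y - 2, -x^2 - 6·y - 1], [y, x + 6·y + sin(y) + 1]].
At the point, J = [[7.000, -19.000], [1.500, 7.99749]] (det J = 84.48246).
Solving J·Δ = −F gives Δ = (0.758, -0.602).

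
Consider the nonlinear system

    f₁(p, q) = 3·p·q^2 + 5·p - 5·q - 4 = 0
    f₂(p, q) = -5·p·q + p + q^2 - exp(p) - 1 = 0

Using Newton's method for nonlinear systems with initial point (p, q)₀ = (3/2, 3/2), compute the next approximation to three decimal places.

(-0.546, 3.607)

At (3/2, 3/2): F = (6.125, -12.98169).
Jacobian J = [[3·q^2 + 5, 6·p·q - 5], [-5·q - exp(p) + 1, -5·p + 2·q]].
At the point, J = [[11.750, 8.500], [-10.98169, -4.500]] (det J = 40.46936).
Solving J·Δ = −F gives Δ = (-2.046, 2.107).
Then the next iterate is (p, q)₁ = (-0.546, 3.607).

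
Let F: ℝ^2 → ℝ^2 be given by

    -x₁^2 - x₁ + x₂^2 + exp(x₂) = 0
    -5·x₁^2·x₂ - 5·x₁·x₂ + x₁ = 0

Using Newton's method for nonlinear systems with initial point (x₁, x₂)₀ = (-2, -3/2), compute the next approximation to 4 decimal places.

At (-2, -3/2): F = (0.473130, 13.0000).
Jacobian J = [[-2·x₁ - 1, 2·x₂ + exp(x₂)], [-10·x₁·x₂ - 5·x₂ + 1, -5·x₁^2 - 5·x₁]].
At the point, J = [[3.0000, -2.776870], [-21.5000, -10.0000]] (det J = -89.702702).
Solving J·Δ = −F gives Δ = (0.3497, 0.5482).
Then the next iterate is (x₁, x₂)₁ = (-1.6503, -0.9518).

(-1.6503, -0.9518)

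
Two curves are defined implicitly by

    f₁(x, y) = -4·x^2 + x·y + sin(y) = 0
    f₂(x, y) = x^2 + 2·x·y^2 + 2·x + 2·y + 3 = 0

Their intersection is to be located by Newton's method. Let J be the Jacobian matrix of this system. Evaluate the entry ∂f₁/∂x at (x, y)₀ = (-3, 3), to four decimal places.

27.0000

∂f₁/∂x = -8·x + y.
At (-3, 3) this is 27.0000.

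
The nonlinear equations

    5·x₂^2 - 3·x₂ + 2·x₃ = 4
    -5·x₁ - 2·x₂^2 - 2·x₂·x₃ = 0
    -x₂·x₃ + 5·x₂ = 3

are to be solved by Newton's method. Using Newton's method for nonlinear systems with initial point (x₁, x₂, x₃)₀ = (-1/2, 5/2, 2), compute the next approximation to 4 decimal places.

At (-1/2, 5/2, 2): F = (23.7500, -20.0000, 4.5000).
Jacobian J = [[0, 10·x₂ - 3, 2], [-5, -4·x₂ - 2·x₃, -2·x₂], [0, -x₃ + 5, -x₂]].
At the point, J = [[0.0000, 22.0000, 2.0000], [-5.0000, -14.0000, -5.0000], [0.0000, 3.0000, -2.5000]] (det J = -305.0000).
Solving J·Δ = −F gives Δ = (-1.3164, -1.1209, 0.4549).
Then the next iterate is (x₁, x₂, x₃)₁ = (-1.8164, 1.3791, 2.4549).

(-1.8164, 1.3791, 2.4549)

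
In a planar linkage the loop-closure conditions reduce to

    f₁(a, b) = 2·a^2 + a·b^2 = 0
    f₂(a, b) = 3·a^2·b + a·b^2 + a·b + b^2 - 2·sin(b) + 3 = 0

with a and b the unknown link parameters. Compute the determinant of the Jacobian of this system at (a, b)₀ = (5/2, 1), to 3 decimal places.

213.863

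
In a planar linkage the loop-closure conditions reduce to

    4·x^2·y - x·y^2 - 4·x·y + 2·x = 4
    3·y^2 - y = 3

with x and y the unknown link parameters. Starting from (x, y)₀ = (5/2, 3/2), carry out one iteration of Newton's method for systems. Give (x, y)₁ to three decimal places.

At (5/2, 3/2): F = (17.875, 2.250).
Jacobian J = [[8·x·y - y^2 - 4·y + 2, 4·x^2 - 2·x·y - 4·x], [0, 6·y - 1]].
At the point, J = [[23.750, 7.500], [0.000, 8.000]] (det J = 190.000).
Solving J·Δ = −F gives Δ = (-0.664, -0.281).
Then the next iterate is (x, y)₁ = (1.836, 1.219).

(1.836, 1.219)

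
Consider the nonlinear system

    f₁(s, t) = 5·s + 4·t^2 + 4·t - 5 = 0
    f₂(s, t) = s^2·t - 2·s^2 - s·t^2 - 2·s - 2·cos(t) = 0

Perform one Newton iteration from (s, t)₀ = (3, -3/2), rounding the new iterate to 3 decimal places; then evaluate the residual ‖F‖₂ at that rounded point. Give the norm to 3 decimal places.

At (3, -3/2): F = (13.000, -44.39147).
Jacobian J = [[5, 8·t + 4], [2·s·t - 4·s - t^2 - 2, s^2 - 2·s·t + 2·sin(t)]].
At the point, J = [[5.000, -8.000], [-25.250, 16.00501]] (det J = -121.97495).
Solving J·Δ = −F gives Δ = (-1.206, 0.871).
Then the next iterate is (s, t)₁ = (1.794, -0.629).
Re-evaluating at (1.794, -0.629): F = (3.03656, -14.37628), so ‖F‖₂ = 14.693.

14.693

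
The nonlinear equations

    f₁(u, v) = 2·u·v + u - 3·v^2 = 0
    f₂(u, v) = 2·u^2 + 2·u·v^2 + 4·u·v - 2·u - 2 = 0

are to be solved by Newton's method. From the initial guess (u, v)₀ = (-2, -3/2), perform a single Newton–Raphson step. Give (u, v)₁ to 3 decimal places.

(-0.465, -0.336)

At (-2, -3/2): F = (-2.750, 13.000).
Jacobian J = [[2·v + 1, 2·u - 6·v], [4·u + 2·v^2 + 4·v - 2, 4·u·v + 4·u]].
At the point, J = [[-2.000, 5.000], [-11.500, 4.000]] (det J = 49.500).
Solving J·Δ = −F gives Δ = (1.535, 1.164).
Then the next iterate is (u, v)₁ = (-0.465, -0.336).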